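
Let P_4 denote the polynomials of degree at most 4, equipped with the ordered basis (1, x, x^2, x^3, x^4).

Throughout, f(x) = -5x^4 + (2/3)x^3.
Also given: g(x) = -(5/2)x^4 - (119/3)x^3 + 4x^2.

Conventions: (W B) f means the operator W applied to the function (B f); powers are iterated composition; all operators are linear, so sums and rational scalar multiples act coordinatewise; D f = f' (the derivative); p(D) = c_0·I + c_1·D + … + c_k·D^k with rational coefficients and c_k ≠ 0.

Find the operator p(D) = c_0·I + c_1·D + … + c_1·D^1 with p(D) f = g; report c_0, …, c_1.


D^0 f = -5x^4 + (2/3)x^3
D^1 f = -20x^3 + 2x^2
matching coefficients of g against c_0 f + c_1 Df + … from the top degree down determines the c_i
solution: c_0 = 1/2, c_1 = 2

p(D) = (1/2)·I + 2·D, i.e. c_0 = 1/2, c_1 = 2


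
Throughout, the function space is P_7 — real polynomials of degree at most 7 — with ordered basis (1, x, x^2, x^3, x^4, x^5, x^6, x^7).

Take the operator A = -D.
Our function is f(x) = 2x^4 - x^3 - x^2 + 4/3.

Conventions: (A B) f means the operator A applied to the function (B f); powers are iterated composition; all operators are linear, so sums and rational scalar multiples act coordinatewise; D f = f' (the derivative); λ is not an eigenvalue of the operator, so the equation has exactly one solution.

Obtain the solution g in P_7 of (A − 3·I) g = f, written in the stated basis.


write g with unknown coordinates in the stated basis and equate coefficients in (A − 3·I) g = f
solving from the highest basis element down gives g = -(2/3)x^4 + (11/9)x^3 - (8/9)x^2 + (16/27)x - 52/81
check: A g = (8/3)x^3 - (11/3)x^2 + (16/9)x - 16/27
so A g − 3·g = 2x^4 - x^3 - x^2 + 4/3 = f ✓

the image equals g(x) = -(2/3)x^4 + (11/9)x^3 - (8/9)x^2 + (16/27)x - 52/81


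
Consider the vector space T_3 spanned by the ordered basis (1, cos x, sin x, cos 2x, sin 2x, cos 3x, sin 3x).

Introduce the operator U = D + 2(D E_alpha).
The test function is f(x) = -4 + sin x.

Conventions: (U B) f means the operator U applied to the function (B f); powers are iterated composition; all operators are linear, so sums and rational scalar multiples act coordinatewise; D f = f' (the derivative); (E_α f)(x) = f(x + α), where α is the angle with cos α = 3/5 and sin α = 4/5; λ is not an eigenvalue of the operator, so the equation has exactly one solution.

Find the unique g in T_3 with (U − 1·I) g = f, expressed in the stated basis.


the image equals g(x) = 4 - (11/58)cos x - (13/58)sin x

write g with unknown coordinates in the stated basis and equate coefficients in (U − 1·I) g = f
solving from the highest basis element down gives g = 4 - (11/58)cos x - (13/58)sin x
check: U g = -(11/58)cos x + (45/58)sin x
so U g − 1·g = -4 + sin x = f ✓


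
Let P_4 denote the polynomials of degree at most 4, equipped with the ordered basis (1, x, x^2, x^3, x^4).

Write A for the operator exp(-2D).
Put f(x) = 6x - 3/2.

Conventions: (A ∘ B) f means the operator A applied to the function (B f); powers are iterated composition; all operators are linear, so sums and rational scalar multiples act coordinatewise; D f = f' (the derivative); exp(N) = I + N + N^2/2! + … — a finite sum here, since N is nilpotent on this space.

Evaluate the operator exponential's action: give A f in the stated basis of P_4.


g(x) = 6x - 27/2

order-1 term: -12
the series for exp(-2D) f terminates at order 1
exp(-2D) f = 6x - 27/2


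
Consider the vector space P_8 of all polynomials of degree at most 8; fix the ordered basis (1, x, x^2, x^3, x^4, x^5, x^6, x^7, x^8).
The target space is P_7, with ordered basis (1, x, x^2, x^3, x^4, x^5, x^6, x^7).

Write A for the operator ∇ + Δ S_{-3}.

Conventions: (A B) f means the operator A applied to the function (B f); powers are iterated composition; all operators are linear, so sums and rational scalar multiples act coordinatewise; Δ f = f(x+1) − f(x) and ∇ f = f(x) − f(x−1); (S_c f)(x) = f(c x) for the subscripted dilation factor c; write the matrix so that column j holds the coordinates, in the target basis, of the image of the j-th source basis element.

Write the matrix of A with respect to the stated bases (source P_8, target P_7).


the matrix is [[0, -2, 8, -26, 80, -242, 728, -2186, 6560]; [0, 0, 20, -84, 328, -1220, 4380, -15316, 52496]; [0, 0, 0, -78, 480, -2420, 10920, -45906, 183680]; [0, 0, 0, 0, 328, -2440, 14600, -76580, 367472]; [0, 0, 0, 0, 0, -1210, 10920, -76510, 459200]; [0, 0, 0, 0, 0, 0, 4380, -45948, 367472]; [0, 0, 0, 0, 0, 0, 0, -15302, 183680]; [0, 0, 0, 0, 0, 0, 0, 0, 52496]] (rows listed top to bottom)

image of 1: 0
image of x: -2
image of x^2: 20x + 8
image of x^3: -78x^2 - 84x - 26
image of x^4: 328x^3 + 480x^2 + 328x + 80
image of x^5: -1210x^4 - 2440x^3 - 2420x^2 - 1220x - 242
image of x^6: 4380x^5 + 10920x^4 + 14600x^3 + 10920x^2 + 4380x + 728
image of x^7: -15302x^6 - 45948x^5 - 76510x^4 - 76580x^3 - 45906x^2 - 15316x - 2186
image of x^8: 52496x^7 + 183680x^6 + 367472x^5 + 459200x^4 + 367472x^3 + 183680x^2 + 52496x + 6560
each image's coordinates form column j of the matrix


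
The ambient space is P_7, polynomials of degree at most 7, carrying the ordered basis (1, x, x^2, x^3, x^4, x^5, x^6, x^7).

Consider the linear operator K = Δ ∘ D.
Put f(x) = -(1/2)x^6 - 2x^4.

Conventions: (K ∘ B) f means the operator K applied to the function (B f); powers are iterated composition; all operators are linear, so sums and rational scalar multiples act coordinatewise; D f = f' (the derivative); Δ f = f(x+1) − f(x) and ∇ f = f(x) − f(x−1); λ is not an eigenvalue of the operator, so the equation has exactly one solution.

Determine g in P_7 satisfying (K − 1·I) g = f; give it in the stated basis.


write g with unknown coordinates in the stated basis and equate coefficients in (K − 1·I) g = f
solving from the highest basis element down gives g = (1/2)x^6 + 17x^4 + 30x^3 + 234x^2 + 399x + 629
check: K g = 15x^4 + 30x^3 + 234x^2 + 399x + 629
so K g − 1·g = -(1/2)x^6 - 2x^4 = f ✓

g(x) = (1/2)x^6 + 17x^4 + 30x^3 + 234x^2 + 399x + 629


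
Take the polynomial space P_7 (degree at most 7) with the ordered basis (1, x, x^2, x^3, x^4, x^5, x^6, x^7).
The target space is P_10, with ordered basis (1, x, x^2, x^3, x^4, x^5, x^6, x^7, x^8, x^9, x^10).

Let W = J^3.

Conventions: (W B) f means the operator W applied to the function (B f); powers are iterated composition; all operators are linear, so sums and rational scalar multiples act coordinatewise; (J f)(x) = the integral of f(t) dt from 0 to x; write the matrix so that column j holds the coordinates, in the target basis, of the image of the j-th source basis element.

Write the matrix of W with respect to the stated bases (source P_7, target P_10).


image of 1: (1/6)x^3
image of x: (1/24)x^4
image of x^2: (1/60)x^5
image of x^3: (1/120)x^6
image of x^4: (1/210)x^7
image of x^5: (1/336)x^8
image of x^6: (1/504)x^9
image of x^7: (1/720)x^10
each image's coordinates form column j of the matrix

the matrix is [[0, 0, 0, 0, 0, 0, 0, 0]; [0, 0, 0, 0, 0, 0, 0, 0]; [0, 0, 0, 0, 0, 0, 0, 0]; [1/6, 0, 0, 0, 0, 0, 0, 0]; [0, 1/24, 0, 0, 0, 0, 0, 0]; [0, 0, 1/60, 0, 0, 0, 0, 0]; [0, 0, 0, 1/120, 0, 0, 0, 0]; [0, 0, 0, 0, 1/210, 0, 0, 0]; [0, 0, 0, 0, 0, 1/336, 0, 0]; [0, 0, 0, 0, 0, 0, 1/504, 0]; [0, 0, 0, 0, 0, 0, 0, 1/720]] (rows listed top to bottom)


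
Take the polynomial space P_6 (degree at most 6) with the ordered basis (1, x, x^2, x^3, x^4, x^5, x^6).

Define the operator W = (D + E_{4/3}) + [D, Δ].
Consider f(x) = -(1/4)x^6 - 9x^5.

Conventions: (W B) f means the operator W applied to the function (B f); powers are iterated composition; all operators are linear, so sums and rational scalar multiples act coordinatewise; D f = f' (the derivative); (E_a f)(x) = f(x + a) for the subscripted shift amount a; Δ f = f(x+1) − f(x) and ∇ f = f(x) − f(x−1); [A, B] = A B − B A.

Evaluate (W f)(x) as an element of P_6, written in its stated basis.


the result is g(x) = -(1/4)x^6 - (25/2)x^5 - (335/3)x^4 - (4640/27)x^3 - (6080/27)x^2 - (12032/81)x - 28672/729

D f = -(3/2)x^5 - 45x^4
E_{4/3} f = -(1/4)x^6 - 11x^5 - (200/3)x^4 - (4640/27)x^3 - (6080/27)x^2 - (12032/81)x - 28672/729
(D + E_{4/3}) f = -(1/4)x^6 - (25/2)x^5 - (335/3)x^4 - (4640/27)x^3 - (6080/27)x^2 - (12032/81)x - 28672/729
Δ f = -(3/2)x^5 - (195/4)x^4 - 95x^3 - (375/4)x^2 - (93/2)x - 37/4
D Δ f = -(15/2)x^4 - 195x^3 - 285x^2 - (375/2)x - 93/2
D f = -(3/2)x^5 - 45x^4
Δ D f = -(15/2)x^4 - 195x^3 - 285x^2 - (375/2)x - 93/2
[D, Δ] f = 0
((D + E_{4/3}) + [D, Δ]) f = -(1/4)x^6 - (25/2)x^5 - (335/3)x^4 - (4640/27)x^3 - (6080/27)x^2 - (12032/81)x - 28672/729


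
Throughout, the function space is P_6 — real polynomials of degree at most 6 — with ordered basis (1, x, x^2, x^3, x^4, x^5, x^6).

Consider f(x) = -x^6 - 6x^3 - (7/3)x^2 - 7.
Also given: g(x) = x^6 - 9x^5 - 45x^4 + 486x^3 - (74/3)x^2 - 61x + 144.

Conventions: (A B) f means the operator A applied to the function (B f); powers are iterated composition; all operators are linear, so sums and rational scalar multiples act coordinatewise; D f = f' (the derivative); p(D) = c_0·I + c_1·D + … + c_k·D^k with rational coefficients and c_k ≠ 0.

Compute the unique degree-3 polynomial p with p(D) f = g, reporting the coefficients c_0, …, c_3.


p(D) = -I + (3/2)·D + (3/2)·D^2 − 4·D^3, i.e. c_0 = -1, c_1 = 3/2, c_2 = 3/2, c_3 = -4

D^0 f = -x^6 - 6x^3 - (7/3)x^2 - 7
D^1 f = -6x^5 - 18x^2 - (14/3)x
D^2 f = -30x^4 - 36x - 14/3
D^3 f = -120x^3 - 36
matching coefficients of g against c_0 f + c_1 Df + … from the top degree down determines the c_i
solution: c_0 = -1, c_1 = 3/2, c_2 = 3/2, c_3 = -4


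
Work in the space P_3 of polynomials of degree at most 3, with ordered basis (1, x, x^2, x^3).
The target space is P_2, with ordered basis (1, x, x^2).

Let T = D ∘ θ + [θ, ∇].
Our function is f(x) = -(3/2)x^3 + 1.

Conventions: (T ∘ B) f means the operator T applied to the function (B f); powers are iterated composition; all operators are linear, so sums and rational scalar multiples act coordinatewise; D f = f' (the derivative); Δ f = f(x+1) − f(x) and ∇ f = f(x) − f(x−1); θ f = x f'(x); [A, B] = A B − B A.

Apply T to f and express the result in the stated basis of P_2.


the result is g(x) = -9x^2 - 9x + 9/2

θ f = -(9/2)x^3
D θ f = -(27/2)x^2
∇ f = -(9/2)x^2 + (9/2)x - 3/2
θ ∇ f = -9x^2 + (9/2)x
θ f = -(9/2)x^3
∇ θ f = -(27/2)x^2 + (27/2)x - 9/2
[θ, ∇] f = (9/2)x^2 - 9x + 9/2
(D ∘ θ + [θ, ∇]) f = -9x^2 - 9x + 9/2


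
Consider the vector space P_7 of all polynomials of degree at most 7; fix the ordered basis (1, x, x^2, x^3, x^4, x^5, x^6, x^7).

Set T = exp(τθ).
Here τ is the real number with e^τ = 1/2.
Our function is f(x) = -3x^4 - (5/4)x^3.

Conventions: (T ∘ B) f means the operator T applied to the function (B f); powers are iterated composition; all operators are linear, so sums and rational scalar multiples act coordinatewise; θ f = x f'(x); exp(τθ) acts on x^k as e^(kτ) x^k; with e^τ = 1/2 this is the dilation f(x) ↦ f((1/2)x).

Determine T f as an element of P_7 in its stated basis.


the result is g(x) = -(3/16)x^4 - (5/32)x^3

exp(τθ) x^k = e^(kτ) x^k; with e^τ = 1/2 this sends x^k to (1/2)^k x^k
x^3 ↦ 1/8 x^3
x^4 ↦ 1/16 x^4
applying this coordinatewise to f: exp(τθ) f = -(3/16)x^4 - (5/32)x^3


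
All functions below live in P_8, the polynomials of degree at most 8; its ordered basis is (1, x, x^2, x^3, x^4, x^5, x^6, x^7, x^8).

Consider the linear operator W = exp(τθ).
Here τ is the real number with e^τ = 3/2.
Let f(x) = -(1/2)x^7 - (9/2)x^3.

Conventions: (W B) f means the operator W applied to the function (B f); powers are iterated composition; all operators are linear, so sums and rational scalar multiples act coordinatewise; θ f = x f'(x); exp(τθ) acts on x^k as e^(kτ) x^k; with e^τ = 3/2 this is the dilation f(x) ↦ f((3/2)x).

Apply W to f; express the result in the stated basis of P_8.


the result is g(x) = -(2187/256)x^7 - (243/16)x^3

exp(τθ) x^k = e^(kτ) x^k; with e^τ = 3/2 this sends x^k to (3/2)^k x^k
x^3 ↦ 27/8 x^3
x^7 ↦ 2187/128 x^7
applying this coordinatewise to f: exp(τθ) f = -(2187/256)x^7 - (243/16)x^3


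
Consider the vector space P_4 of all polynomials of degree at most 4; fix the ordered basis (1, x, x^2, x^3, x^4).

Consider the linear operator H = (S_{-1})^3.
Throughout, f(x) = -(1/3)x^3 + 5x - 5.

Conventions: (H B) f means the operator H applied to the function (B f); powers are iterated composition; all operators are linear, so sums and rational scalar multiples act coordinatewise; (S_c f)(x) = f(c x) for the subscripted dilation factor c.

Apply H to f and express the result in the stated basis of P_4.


the image equals g(x) = (1/3)x^3 - 5x - 5

S_{-1} f = (1/3)x^3 - 5x - 5
S_{-1} S_{-1} f = -(1/3)x^3 + 5x - 5
S_{-1} S_{-1} S_{-1} f = (1/3)x^3 - 5x - 5


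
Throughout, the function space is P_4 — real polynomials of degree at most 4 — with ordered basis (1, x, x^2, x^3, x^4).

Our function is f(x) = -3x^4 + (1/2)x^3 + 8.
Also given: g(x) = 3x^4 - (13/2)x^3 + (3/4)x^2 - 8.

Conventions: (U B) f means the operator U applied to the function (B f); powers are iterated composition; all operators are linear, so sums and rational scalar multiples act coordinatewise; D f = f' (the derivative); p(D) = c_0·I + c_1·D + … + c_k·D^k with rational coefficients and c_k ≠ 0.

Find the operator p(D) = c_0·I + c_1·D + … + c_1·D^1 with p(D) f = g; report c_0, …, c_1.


D^0 f = -3x^4 + (1/2)x^3 + 8
D^1 f = -12x^3 + (3/2)x^2
matching coefficients of g against c_0 f + c_1 Df + … from the top degree down determines the c_i
solution: c_0 = -1, c_1 = 1/2

c_0 = -1, c_1 = 1/2


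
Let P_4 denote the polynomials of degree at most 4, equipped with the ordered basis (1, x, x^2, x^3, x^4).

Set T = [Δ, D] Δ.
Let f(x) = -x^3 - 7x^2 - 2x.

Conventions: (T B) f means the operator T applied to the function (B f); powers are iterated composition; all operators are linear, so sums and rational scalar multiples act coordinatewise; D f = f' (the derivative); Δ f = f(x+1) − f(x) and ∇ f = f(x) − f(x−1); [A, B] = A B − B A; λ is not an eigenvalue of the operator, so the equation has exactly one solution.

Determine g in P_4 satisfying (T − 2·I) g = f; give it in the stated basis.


the result is g(x) = (1/2)x^3 + (7/2)x^2 + x

write g with unknown coordinates in the stated basis and equate coefficients in (T − 2·I) g = f
solving from the highest basis element down gives g = (1/2)x^3 + (7/2)x^2 + x
check: T g = 0
so T g − 2·g = -x^3 - 7x^2 - 2x = f ✓


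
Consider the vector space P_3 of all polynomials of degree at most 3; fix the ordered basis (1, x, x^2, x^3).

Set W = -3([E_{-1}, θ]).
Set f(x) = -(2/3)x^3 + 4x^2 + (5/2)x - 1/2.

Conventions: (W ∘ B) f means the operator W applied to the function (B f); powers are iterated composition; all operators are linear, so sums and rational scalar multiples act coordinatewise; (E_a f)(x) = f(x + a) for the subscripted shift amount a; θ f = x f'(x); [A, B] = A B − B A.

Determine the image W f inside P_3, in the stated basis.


the result is g(x) = -6x^2 + 36x - 45/2

θ f = -2x^3 + 8x^2 + (5/2)x
E_{-1} θ f = -2x^3 + 14x^2 - (39/2)x + 15/2
E_{-1} f = -(2/3)x^3 + 6x^2 - (15/2)x + 5/3
θ E_{-1} f = -2x^3 + 12x^2 - (15/2)x
[E_{-1}, θ] f = 2x^2 - 12x + 15/2
(-3([E_{-1}, θ])) f = -6x^2 + 36x - 45/2


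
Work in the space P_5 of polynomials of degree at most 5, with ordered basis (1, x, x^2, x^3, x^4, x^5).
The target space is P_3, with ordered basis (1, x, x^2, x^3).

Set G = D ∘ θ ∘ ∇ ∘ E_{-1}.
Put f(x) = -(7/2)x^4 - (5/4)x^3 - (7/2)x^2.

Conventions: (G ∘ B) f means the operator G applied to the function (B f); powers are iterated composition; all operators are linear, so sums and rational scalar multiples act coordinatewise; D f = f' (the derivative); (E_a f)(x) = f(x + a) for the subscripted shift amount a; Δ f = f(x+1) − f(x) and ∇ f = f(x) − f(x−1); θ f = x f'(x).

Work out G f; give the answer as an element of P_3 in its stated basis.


the image equals g(x) = -126x^2 + 237x - 375/4

E_{-1} f = -(7/2)x^4 + (51/4)x^3 - (83/4)x^2 + (69/4)x - 23/4
∇ E_{-1} f = -14x^3 + (237/4)x^2 - (375/4)x + 217/4
θ (∇ ∘ E_{-1}) f = -42x^3 + (237/2)x^2 - (375/4)x
D θ (∇ ∘ E_{-1}) f = -126x^2 + 237x - 375/4


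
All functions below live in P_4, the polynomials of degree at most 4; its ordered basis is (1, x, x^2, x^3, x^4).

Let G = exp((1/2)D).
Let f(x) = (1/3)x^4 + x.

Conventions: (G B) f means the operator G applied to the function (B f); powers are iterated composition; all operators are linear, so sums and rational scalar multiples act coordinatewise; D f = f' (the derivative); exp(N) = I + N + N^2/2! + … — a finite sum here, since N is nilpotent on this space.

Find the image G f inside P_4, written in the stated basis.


g(x) = (1/3)x^4 + (2/3)x^3 + (1/2)x^2 + (7/6)x + 25/48

order-1 term: (2/3)x^3 + 1/2
order-2 term: (1/2)x^2
order-3 term: (1/6)x
order-4 term: 1/48
the series for exp((1/2)D) f terminates at order 4
exp((1/2)D) f = (1/3)x^4 + (2/3)x^3 + (1/2)x^2 + (7/6)x + 25/48


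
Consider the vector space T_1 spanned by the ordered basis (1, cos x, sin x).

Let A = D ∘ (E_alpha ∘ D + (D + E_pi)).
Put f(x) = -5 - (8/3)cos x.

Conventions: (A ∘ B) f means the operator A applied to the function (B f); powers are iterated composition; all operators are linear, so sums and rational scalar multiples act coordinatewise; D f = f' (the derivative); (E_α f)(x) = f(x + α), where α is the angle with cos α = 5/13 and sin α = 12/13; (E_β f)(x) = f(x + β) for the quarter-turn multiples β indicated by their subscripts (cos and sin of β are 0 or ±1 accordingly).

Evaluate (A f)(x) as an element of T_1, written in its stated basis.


the image equals g(x) = (48/13)cos x - (200/39)sin x

D f = (8/3)sin x
E_alpha D f = (32/13)cos x + (40/39)sin x
D f = (8/3)sin x
E_pi f = -5 + (8/3)cos x
(D + E_pi) f = -5 + (8/3)cos x + (8/3)sin x
(E_alpha ∘ D + (D + E_pi)) f = -5 + (200/39)cos x + (48/13)sin x
D (E_alpha ∘ D + (D + E_pi)) f = (48/13)cos x - (200/39)sin x


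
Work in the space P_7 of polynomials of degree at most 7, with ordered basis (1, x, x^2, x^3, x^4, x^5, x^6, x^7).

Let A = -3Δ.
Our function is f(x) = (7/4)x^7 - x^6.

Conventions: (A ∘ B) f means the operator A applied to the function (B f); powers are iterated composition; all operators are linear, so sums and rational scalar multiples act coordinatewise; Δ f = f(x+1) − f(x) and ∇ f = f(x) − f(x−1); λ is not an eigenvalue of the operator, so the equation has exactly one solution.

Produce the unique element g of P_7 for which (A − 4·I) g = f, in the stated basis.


the result is g(x) = -(7/16)x^7 + (163/64)x^6 - (585/128)x^5 - (15/512)x^4 + (3915/512)x^3 - (9333/2048)x^2 - (9447/4096)x + 20979/16384

write g with unknown coordinates in the stated basis and equate coefficients in (A − 4·I) g = f
solving from the highest basis element down gives g = -(7/16)x^7 + (163/64)x^6 - (585/128)x^5 - (15/512)x^4 + (3915/512)x^3 - (9333/2048)x^2 - (9447/4096)x + 20979/16384
check: A g = (147/16)x^6 - (585/32)x^5 - (15/128)x^4 + (3915/128)x^3 - (9333/512)x^2 - (9447/1024)x + 20979/4096
so A g − 4·g = (7/4)x^7 - x^6 = f ✓


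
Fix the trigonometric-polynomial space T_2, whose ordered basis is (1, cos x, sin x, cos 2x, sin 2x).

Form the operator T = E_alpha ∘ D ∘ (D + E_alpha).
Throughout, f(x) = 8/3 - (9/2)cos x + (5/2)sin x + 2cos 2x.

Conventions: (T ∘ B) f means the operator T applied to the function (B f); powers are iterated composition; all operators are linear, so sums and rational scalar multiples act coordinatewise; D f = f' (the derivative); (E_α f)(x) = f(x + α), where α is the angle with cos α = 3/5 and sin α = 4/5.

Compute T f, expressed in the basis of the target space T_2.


D f = (5/2)cos x + (9/2)sin x - 4sin 2x
E_alpha f = 8/3 - (7/10)cos x + (51/10)sin x - (14/25)cos 2x - (48/25)sin 2x
(D + E_alpha) f = 8/3 + (9/5)cos x + (48/5)sin x - (14/25)cos 2x - (148/25)sin 2x
D (D + E_alpha) f = (48/5)cos x - (9/5)sin x - (296/25)cos 2x + (28/25)sin 2x
E_alpha D (D + E_alpha) f = (108/25)cos x - (219/25)sin x + (2744/625)cos 2x + (6908/625)sin 2x

g(x) = (108/25)cos x - (219/25)sin x + (2744/625)cos 2x + (6908/625)sin 2x


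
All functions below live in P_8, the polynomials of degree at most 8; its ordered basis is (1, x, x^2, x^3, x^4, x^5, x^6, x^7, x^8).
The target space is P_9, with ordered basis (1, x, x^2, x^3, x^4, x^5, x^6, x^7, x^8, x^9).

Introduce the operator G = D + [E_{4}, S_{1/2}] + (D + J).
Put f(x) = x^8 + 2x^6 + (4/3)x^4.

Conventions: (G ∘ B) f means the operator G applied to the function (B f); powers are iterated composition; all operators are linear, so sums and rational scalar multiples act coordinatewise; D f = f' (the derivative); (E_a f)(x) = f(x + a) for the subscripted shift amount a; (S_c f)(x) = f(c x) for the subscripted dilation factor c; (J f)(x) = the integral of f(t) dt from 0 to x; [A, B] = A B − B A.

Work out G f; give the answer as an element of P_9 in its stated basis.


the image equals g(x) = (1/9)x^9 + (905/56)x^7 - (21/4)x^6 - (4469/60)x^5 - (2145/2)x^4 - (21644/3)x^3 - 30048x^2 - (213376/3)x - 73664

D f = 8x^7 + 12x^5 + (16/3)x^3
S_{1/2} f = (1/256)x^8 + (1/32)x^6 + (1/12)x^4
E_{4} S_{1/2} f = (1/256)x^8 + (1/8)x^7 + (57/32)x^6 + (59/4)x^5 + (931/12)x^4 + (796/3)x^3 + 576x^2 + (2176/3)x + 1216/3
E_{4} f = x^8 + 32x^7 + 450x^6 + 3632x^5 + (55204/3)x^4 + (179776/3)x^3 + 122496x^2 + (431104/3)x + 222208/3
S_{1/2} E_{4} f = (1/256)x^8 + (1/4)x^7 + (225/32)x^6 + (227/2)x^5 + (13801/12)x^4 + (22472/3)x^3 + 30624x^2 + (215552/3)x + 222208/3
[E_{4}, S_{1/2}] f = -(1/8)x^7 - (21/4)x^6 - (395/4)x^5 - (2145/2)x^4 - (21676/3)x^3 - 30048x^2 - (213376/3)x - 73664
D f = 8x^7 + 12x^5 + (16/3)x^3
J f = (1/9)x^9 + (2/7)x^7 + (4/15)x^5
(D + J) f = (1/9)x^9 + (58/7)x^7 + (184/15)x^5 + (16/3)x^3
(D + [E_{4}, S_{1/2}] + (D + J)) f = (1/9)x^9 + (905/56)x^7 - (21/4)x^6 - (4469/60)x^5 - (2145/2)x^4 - (21644/3)x^3 - 30048x^2 - (213376/3)x - 73664


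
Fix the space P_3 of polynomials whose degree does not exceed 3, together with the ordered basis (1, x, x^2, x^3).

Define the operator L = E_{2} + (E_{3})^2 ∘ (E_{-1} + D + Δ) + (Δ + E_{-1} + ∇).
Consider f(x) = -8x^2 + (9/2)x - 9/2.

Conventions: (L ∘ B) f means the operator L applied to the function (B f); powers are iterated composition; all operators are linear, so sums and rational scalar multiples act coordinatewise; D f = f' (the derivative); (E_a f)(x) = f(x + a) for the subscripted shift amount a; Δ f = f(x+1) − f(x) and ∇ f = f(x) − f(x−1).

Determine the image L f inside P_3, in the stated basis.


E_{2} f = -8x^2 - (55/2)x - 55/2
E_{-1} f = -8x^2 + (41/2)x - 17
D f = -16x + 9/2
Δ f = -16x - 7/2
(E_{-1} + D + Δ) f = -8x^2 - (23/2)x - 16
E_{3} (E_{-1} + D + Δ) f = -8x^2 - (119/2)x - 245/2
E_{3} E_{3} (E_{-1} + D + Δ) f = -8x^2 - (215/2)x - 373
Δ f = -16x - 7/2
E_{-1} f = -8x^2 + (41/2)x - 17
∇ f = -16x + 25/2
(Δ + E_{-1} + ∇) f = -8x^2 - (23/2)x - 8
(E_{2} + (E_{3})^2 ∘ (E_{-1} + D + Δ) + (Δ + E_{-1} + ∇)) f = -24x^2 - (293/2)x - 817/2

g(x) = -24x^2 - (293/2)x - 817/2


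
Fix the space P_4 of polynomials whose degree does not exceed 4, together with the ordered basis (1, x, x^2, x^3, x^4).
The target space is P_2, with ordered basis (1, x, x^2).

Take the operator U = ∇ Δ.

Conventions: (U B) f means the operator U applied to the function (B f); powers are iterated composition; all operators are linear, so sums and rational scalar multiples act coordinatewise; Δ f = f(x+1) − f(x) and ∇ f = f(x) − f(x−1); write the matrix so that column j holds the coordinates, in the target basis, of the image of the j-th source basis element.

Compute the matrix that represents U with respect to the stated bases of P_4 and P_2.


image of 1: 0
image of x: 0
image of x^2: 2
image of x^3: 6x
image of x^4: 12x^2 + 2
each image's coordinates form column j of the matrix

the matrix is [[0, 0, 2, 0, 2]; [0, 0, 0, 6, 0]; [0, 0, 0, 0, 12]] (rows listed top to bottom)


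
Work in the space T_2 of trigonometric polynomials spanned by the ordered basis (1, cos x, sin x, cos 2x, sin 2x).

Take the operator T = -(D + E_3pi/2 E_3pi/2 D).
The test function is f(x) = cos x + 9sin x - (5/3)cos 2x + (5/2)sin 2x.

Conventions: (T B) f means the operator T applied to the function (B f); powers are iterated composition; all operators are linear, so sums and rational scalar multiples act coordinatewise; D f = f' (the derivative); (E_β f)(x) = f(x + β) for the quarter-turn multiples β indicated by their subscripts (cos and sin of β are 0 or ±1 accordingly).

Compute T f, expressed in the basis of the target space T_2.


the image equals g(x) = -10cos 2x - (20/3)sin 2x

D f = 9cos x - sin x + 5cos 2x + (10/3)sin 2x
D f = 9cos x - sin x + 5cos 2x + (10/3)sin 2x
E_3pi/2 D f = cos x + 9sin x - 5cos 2x - (10/3)sin 2x
E_3pi/2 E_3pi/2 D f = -9cos x + sin x + 5cos 2x + (10/3)sin 2x
(D + E_3pi/2 E_3pi/2 D) f = 10cos 2x + (20/3)sin 2x
(-(D + E_3pi/2 E_3pi/2 D)) f = -10cos 2x - (20/3)sin 2x


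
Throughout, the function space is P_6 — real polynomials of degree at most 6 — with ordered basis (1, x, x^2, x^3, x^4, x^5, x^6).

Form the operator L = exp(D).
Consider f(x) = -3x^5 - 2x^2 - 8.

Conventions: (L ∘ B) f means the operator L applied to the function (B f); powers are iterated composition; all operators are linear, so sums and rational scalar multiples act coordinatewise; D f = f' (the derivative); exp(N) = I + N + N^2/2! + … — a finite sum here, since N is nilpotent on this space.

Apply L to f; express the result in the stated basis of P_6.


order-1 term: -15x^4 - 4x
order-2 term: -30x^3 - 2
order-3 term: -30x^2
order-4 term: -15x
order-5 term: -3
the series for exp(D) f terminates at order 5
exp(D) f = -3x^5 - 15x^4 - 30x^3 - 32x^2 - 19x - 13

the image equals g(x) = -3x^5 - 15x^4 - 30x^3 - 32x^2 - 19x - 13


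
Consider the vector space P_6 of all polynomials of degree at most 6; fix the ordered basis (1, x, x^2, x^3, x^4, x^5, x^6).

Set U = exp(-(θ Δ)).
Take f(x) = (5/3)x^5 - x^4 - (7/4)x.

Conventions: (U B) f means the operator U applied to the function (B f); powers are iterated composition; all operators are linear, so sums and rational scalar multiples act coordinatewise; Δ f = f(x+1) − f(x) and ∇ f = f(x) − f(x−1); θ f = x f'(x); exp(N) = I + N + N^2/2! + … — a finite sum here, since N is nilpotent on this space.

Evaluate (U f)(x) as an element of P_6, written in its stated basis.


g(x) = (5/3)x^5 - (103/3)x^4 + 162x^3 - (322/3)x^2 - (845/12)x

order-1 term: -(100/3)x^4 - 38x^3 - (64/3)x^2 - (13/3)x
order-2 term: 200x^3 + 314x^2 + 145x
order-3 term: -400x^2 - (1228/3)x
order-4 term: 200x
the series for exp(-(θ Δ)) f terminates at order 4
exp(-(θ Δ)) f = (5/3)x^5 - (103/3)x^4 + 162x^3 - (322/3)x^2 - (845/12)x


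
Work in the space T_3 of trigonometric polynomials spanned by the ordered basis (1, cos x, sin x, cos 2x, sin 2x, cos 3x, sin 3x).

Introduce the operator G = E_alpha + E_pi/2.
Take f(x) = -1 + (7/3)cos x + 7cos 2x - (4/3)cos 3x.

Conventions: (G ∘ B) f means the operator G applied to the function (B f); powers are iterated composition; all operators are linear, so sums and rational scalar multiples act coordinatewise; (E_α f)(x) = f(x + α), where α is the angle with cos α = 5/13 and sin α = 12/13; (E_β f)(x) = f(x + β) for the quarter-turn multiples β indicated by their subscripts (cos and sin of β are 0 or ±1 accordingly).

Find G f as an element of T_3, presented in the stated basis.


E_alpha f = -1 + (35/39)cos x - (28/13)sin x - (833/169)cos 2x - (840/169)sin 2x + (8140/6591)cos 3x - (1104/2197)sin 3x
E_pi/2 f = -1 - (7/3)sin x - 7cos 2x - (4/3)sin 3x
(E_alpha + E_pi/2) f = -2 + (35/39)cos x - (175/39)sin x - (2016/169)cos 2x - (840/169)sin 2x + (8140/6591)cos 3x - (12100/6591)sin 3x

the result is g(x) = -2 + (35/39)cos x - (175/39)sin x - (2016/169)cos 2x - (840/169)sin 2x + (8140/6591)cos 3x - (12100/6591)sin 3x


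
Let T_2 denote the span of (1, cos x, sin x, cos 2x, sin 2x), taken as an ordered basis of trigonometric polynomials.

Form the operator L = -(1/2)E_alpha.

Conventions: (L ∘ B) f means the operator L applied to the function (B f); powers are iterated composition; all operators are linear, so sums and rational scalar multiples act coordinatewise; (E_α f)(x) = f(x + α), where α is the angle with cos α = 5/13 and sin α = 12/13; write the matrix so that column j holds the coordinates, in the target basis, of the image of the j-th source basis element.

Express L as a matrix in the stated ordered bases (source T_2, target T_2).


image of 1: -1/2
image of cos x: -(5/26)cos x + (6/13)sin x
image of sin x: -(6/13)cos x - (5/26)sin x
image of cos 2x: (119/338)cos 2x + (60/169)sin 2x
image of sin 2x: -(60/169)cos 2x + (119/338)sin 2x
each image's coordinates form column j of the matrix

the matrix is [[-1/2, 0, 0, 0, 0]; [0, -5/26, -6/13, 0, 0]; [0, 6/13, -5/26, 0, 0]; [0, 0, 0, 119/338, -60/169]; [0, 0, 0, 60/169, 119/338]] (rows listed top to bottom)


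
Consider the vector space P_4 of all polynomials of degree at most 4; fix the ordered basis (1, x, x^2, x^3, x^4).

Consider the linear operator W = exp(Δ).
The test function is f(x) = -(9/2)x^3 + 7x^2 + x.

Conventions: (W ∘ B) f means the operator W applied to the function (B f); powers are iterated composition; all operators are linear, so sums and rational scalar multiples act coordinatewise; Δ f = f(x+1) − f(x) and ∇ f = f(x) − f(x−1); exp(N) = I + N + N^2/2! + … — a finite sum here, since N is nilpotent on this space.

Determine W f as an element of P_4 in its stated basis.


order-1 term: -(27/2)x^2 + (1/2)x + 7/2
order-2 term: -(27/2)x - 13/2
order-3 term: -9/2
the series for exp(Δ) f terminates at order 3
exp(Δ) f = -(9/2)x^3 - (13/2)x^2 - 12x - 15/2

the result is g(x) = -(9/2)x^3 - (13/2)x^2 - 12x - 15/2


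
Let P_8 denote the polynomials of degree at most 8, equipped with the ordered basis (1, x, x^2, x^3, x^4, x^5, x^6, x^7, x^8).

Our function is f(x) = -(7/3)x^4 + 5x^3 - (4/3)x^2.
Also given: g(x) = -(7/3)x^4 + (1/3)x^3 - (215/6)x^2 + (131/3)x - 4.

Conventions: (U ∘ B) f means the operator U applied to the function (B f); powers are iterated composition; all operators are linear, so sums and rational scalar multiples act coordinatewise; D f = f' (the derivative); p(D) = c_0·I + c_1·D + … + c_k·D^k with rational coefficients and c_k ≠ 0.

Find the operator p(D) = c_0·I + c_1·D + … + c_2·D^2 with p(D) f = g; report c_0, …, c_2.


D^0 f = -(7/3)x^4 + 5x^3 - (4/3)x^2
D^1 f = -(28/3)x^3 + 15x^2 - (8/3)x
D^2 f = -28x^2 + 30x - 8/3
matching coefficients of g against c_0 f + c_1 Df + … from the top degree down determines the c_i
solution: c_0 = 1, c_1 = 1/2, c_2 = 3/2

p(D) = I + (1/2)·D + (3/2)·D^2, i.e. c_0 = 1, c_1 = 1/2, c_2 = 3/2


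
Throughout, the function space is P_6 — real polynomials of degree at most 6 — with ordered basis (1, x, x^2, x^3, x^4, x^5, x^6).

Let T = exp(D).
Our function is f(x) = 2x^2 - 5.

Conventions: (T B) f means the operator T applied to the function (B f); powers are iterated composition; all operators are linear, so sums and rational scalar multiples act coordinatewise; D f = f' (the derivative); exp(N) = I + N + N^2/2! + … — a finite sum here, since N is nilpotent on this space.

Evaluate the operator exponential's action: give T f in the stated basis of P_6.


the result is g(x) = 2x^2 + 4x - 3

order-1 term: 4x
order-2 term: 2
the series for exp(D) f terminates at order 2
exp(D) f = 2x^2 + 4x - 3


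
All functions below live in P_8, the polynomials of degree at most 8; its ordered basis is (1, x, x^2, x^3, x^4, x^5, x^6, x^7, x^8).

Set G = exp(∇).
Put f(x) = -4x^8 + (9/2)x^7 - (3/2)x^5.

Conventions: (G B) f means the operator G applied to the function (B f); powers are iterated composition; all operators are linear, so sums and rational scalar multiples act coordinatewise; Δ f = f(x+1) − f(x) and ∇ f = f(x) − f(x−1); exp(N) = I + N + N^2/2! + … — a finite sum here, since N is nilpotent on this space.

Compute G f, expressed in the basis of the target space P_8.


the result is g(x) = -4x^8 - (55/2)x^7 + (63/2)x^6 + (445/2)x^5 - 445x^4 - (581/2)x^3 + 1212x^2 - 579x - 325/2

order-1 term: -32x^7 + (287/2)x^6 - (637/2)x^5 + 430x^4 - (733/2)x^3 + (383/2)x^2 - 56x + 7
order-2 term: -112x^6 + (1533/2)x^5 - (4865/2)x^4 + (8895/2)x^3 - (9689/2)x^2 + 2940x - 769
order-3 term: -224x^5 + (3675/2)x^4 - 6545x^3 + (24855/2)x^2 - 12422x + 5181
order-4 term: -280x^4 + (4795/2)x^3 - 8225x^2 + 13240x - 8364
order-5 term: -224x^3 + (3549/2)x^2 - (9905/2)x + 9657/2
order-6 term: -112x^2 + (1407/2)x - 2317/2
order-7 term: -32x + 233/2
order-8 term: -4
the series for exp(∇) f terminates at order 8
exp(∇) f = -4x^8 - (55/2)x^7 + (63/2)x^6 + (445/2)x^5 - 445x^4 - (581/2)x^3 + 1212x^2 - 579x - 325/2


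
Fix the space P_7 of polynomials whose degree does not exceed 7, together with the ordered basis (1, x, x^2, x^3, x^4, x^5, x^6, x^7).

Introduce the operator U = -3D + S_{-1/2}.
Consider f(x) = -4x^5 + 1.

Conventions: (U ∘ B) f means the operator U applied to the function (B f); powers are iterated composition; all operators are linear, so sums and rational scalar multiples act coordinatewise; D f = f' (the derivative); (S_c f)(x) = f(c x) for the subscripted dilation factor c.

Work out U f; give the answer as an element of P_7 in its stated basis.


g(x) = (1/8)x^5 + 60x^4 + 1

D f = -20x^4
(-3D) f = 60x^4
S_{-1/2} f = (1/8)x^5 + 1
(-3D + S_{-1/2}) f = (1/8)x^5 + 60x^4 + 1


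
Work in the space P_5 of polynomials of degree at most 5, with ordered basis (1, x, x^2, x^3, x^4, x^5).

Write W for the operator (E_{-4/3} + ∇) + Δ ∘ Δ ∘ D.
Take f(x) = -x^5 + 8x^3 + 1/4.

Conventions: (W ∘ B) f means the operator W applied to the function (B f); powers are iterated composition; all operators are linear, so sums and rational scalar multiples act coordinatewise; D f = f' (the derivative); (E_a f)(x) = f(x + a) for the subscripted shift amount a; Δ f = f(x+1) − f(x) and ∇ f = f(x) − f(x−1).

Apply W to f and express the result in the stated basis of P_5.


E_{-4/3} f = -x^5 + (20/3)x^4 - (88/9)x^3 - (224/27)x^2 + (2176/81)x - 14093/972
∇ f = -5x^4 + 10x^3 + 14x^2 - 19x + 7
(E_{-4/3} + ∇) f = -x^5 + (5/3)x^4 + (2/9)x^3 + (154/27)x^2 + (637/81)x - 7289/972
D f = -5x^4 + 24x^2
Δ D f = -20x^3 - 30x^2 + 28x + 19
Δ Δ D f = -60x^2 - 120x - 22
((E_{-4/3} + ∇) + Δ ∘ Δ ∘ D) f = -x^5 + (5/3)x^4 + (2/9)x^3 - (1466/27)x^2 - (9083/81)x - 28673/972

g(x) = -x^5 + (5/3)x^4 + (2/9)x^3 - (1466/27)x^2 - (9083/81)x - 28673/972


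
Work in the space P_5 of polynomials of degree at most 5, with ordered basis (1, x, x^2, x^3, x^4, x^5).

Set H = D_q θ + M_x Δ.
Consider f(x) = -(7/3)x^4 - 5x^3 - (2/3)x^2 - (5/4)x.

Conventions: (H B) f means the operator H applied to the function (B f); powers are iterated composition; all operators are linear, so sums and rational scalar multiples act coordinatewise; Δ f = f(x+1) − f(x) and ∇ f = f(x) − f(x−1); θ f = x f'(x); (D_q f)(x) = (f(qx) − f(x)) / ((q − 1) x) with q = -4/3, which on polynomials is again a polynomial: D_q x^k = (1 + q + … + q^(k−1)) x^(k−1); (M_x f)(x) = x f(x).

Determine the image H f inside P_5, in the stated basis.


θ f = -(28/3)x^4 - 15x^3 - (4/3)x^2 - (5/4)x
D_q θ f = (700/81)x^3 - (65/3)x^2 + (4/9)x - 5/4
Δ f = -(28/3)x^3 - 29x^2 - (77/3)x - 37/4
M_x Δ f = -(28/3)x^4 - 29x^3 - (77/3)x^2 - (37/4)x
(D_q θ + M_x Δ) f = -(28/3)x^4 - (1649/81)x^3 - (142/3)x^2 - (317/36)x - 5/4

the result is g(x) = -(28/3)x^4 - (1649/81)x^3 - (142/3)x^2 - (317/36)x - 5/4


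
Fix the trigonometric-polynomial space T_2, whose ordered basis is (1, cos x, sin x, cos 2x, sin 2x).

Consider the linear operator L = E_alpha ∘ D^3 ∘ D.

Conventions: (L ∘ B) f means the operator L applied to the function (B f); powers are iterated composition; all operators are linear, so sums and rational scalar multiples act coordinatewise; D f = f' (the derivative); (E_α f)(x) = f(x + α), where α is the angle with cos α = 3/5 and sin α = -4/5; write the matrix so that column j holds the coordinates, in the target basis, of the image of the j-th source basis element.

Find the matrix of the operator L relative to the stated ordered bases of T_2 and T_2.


image of 1: 0
image of cos x: (3/5)cos x + (4/5)sin x
image of sin x: -(4/5)cos x + (3/5)sin x
image of cos 2x: -(112/25)cos 2x + (384/25)sin 2x
image of sin 2x: -(384/25)cos 2x - (112/25)sin 2x
each image's coordinates form column j of the matrix

the matrix is [[0, 0, 0, 0, 0]; [0, 3/5, -4/5, 0, 0]; [0, 4/5, 3/5, 0, 0]; [0, 0, 0, -112/25, -384/25]; [0, 0, 0, 384/25, -112/25]] (rows listed top to bottom)


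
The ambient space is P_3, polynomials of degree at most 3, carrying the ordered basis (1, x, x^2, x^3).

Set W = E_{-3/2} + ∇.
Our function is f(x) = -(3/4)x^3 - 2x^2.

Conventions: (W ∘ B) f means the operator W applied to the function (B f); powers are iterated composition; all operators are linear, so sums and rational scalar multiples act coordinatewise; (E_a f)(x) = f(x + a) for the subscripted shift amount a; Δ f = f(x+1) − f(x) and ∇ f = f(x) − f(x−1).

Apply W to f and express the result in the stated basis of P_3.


E_{-3/2} f = -(3/4)x^3 + (11/8)x^2 + (15/16)x - 63/32
∇ f = -(9/4)x^2 - (7/4)x + 5/4
(E_{-3/2} + ∇) f = -(3/4)x^3 - (7/8)x^2 - (13/16)x - 23/32

g(x) = -(3/4)x^3 - (7/8)x^2 - (13/16)x - 23/32


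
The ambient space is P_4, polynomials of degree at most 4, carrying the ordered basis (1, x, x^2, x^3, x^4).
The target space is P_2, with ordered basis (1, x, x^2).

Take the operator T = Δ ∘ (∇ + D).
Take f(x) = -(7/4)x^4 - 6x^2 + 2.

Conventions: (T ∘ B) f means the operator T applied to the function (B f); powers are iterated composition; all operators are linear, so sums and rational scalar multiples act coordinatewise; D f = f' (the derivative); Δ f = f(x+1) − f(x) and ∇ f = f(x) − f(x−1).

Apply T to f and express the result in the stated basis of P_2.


the result is g(x) = -42x^2 - 21x - 69/2

∇ f = -7x^3 + (21/2)x^2 - 19x + 31/4
D f = -7x^3 - 12x
(∇ + D) f = -14x^3 + (21/2)x^2 - 31x + 31/4
Δ (∇ + D) f = -42x^2 - 21x - 69/2


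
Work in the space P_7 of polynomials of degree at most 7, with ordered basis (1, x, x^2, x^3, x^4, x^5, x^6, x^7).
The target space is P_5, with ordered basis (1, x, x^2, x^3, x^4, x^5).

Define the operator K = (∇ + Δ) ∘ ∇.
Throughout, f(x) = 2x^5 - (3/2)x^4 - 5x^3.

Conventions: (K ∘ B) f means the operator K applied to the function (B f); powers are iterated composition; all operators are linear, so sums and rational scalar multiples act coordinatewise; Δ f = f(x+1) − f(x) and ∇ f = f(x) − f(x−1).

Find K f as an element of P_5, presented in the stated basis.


∇ f = 10x^4 - 26x^3 + 14x^2 - x - 3/2
∇ ∇ f = 40x^3 - 138x^2 + 146x - 51
Δ ∇ f = 40x^3 - 18x^2 - 10x - 3
(∇ + Δ) ∇ f = 80x^3 - 156x^2 + 136x - 54

g(x) = 80x^3 - 156x^2 + 136x - 54


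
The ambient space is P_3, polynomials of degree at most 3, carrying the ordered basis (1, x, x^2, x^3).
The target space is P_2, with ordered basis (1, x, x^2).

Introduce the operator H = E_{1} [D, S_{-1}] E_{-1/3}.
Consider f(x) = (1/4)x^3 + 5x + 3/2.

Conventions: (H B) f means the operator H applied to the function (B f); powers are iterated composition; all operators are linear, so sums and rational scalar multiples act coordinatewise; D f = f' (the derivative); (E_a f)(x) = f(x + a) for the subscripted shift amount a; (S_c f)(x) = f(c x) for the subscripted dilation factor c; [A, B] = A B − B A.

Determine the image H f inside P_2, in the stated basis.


g(x) = -(3/2)x^2 - 4x - 38/3

E_{-1/3} f = (1/4)x^3 - (1/4)x^2 + (61/12)x - 19/108
S_{-1} E_{-1/3} f = -(1/4)x^3 - (1/4)x^2 - (61/12)x - 19/108
D S_{-1} E_{-1/3} f = -(3/4)x^2 - (1/2)x - 61/12
D E_{-1/3} f = (3/4)x^2 - (1/2)x + 61/12
S_{-1} D E_{-1/3} f = (3/4)x^2 + (1/2)x + 61/12
[D, S_{-1}] E_{-1/3} f = -(3/2)x^2 - x - 61/6
E_{1} [D, S_{-1}] E_{-1/3} f = -(3/2)x^2 - 4x - 38/3
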